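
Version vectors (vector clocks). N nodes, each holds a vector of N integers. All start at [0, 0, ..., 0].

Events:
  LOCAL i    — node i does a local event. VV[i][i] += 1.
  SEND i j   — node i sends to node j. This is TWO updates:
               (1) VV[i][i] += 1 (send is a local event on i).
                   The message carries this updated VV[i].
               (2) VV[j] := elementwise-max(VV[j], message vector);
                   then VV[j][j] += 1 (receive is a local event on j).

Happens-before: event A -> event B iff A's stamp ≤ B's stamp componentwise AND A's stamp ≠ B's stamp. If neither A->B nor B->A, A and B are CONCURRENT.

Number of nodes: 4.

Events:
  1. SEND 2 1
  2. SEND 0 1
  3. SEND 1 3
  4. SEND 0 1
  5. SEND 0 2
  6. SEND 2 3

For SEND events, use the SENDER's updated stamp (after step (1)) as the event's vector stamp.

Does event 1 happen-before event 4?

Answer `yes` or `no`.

Answer: no

Derivation:
Initial: VV[0]=[0, 0, 0, 0]
Initial: VV[1]=[0, 0, 0, 0]
Initial: VV[2]=[0, 0, 0, 0]
Initial: VV[3]=[0, 0, 0, 0]
Event 1: SEND 2->1: VV[2][2]++ -> VV[2]=[0, 0, 1, 0], msg_vec=[0, 0, 1, 0]; VV[1]=max(VV[1],msg_vec) then VV[1][1]++ -> VV[1]=[0, 1, 1, 0]
Event 2: SEND 0->1: VV[0][0]++ -> VV[0]=[1, 0, 0, 0], msg_vec=[1, 0, 0, 0]; VV[1]=max(VV[1],msg_vec) then VV[1][1]++ -> VV[1]=[1, 2, 1, 0]
Event 3: SEND 1->3: VV[1][1]++ -> VV[1]=[1, 3, 1, 0], msg_vec=[1, 3, 1, 0]; VV[3]=max(VV[3],msg_vec) then VV[3][3]++ -> VV[3]=[1, 3, 1, 1]
Event 4: SEND 0->1: VV[0][0]++ -> VV[0]=[2, 0, 0, 0], msg_vec=[2, 0, 0, 0]; VV[1]=max(VV[1],msg_vec) then VV[1][1]++ -> VV[1]=[2, 4, 1, 0]
Event 5: SEND 0->2: VV[0][0]++ -> VV[0]=[3, 0, 0, 0], msg_vec=[3, 0, 0, 0]; VV[2]=max(VV[2],msg_vec) then VV[2][2]++ -> VV[2]=[3, 0, 2, 0]
Event 6: SEND 2->3: VV[2][2]++ -> VV[2]=[3, 0, 3, 0], msg_vec=[3, 0, 3, 0]; VV[3]=max(VV[3],msg_vec) then VV[3][3]++ -> VV[3]=[3, 3, 3, 2]
Event 1 stamp: [0, 0, 1, 0]
Event 4 stamp: [2, 0, 0, 0]
[0, 0, 1, 0] <= [2, 0, 0, 0]? False. Equal? False. Happens-before: False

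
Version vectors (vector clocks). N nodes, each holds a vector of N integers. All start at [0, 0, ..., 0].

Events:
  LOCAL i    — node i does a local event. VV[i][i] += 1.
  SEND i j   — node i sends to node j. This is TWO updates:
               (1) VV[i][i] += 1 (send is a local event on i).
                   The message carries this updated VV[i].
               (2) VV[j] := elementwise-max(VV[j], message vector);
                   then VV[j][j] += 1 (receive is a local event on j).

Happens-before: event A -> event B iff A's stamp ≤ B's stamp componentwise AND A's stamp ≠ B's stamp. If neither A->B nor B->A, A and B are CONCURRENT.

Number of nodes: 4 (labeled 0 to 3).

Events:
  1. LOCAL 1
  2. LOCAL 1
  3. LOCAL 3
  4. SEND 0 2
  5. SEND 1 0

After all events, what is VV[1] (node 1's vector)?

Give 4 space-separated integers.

Answer: 0 3 0 0

Derivation:
Initial: VV[0]=[0, 0, 0, 0]
Initial: VV[1]=[0, 0, 0, 0]
Initial: VV[2]=[0, 0, 0, 0]
Initial: VV[3]=[0, 0, 0, 0]
Event 1: LOCAL 1: VV[1][1]++ -> VV[1]=[0, 1, 0, 0]
Event 2: LOCAL 1: VV[1][1]++ -> VV[1]=[0, 2, 0, 0]
Event 3: LOCAL 3: VV[3][3]++ -> VV[3]=[0, 0, 0, 1]
Event 4: SEND 0->2: VV[0][0]++ -> VV[0]=[1, 0, 0, 0], msg_vec=[1, 0, 0, 0]; VV[2]=max(VV[2],msg_vec) then VV[2][2]++ -> VV[2]=[1, 0, 1, 0]
Event 5: SEND 1->0: VV[1][1]++ -> VV[1]=[0, 3, 0, 0], msg_vec=[0, 3, 0, 0]; VV[0]=max(VV[0],msg_vec) then VV[0][0]++ -> VV[0]=[2, 3, 0, 0]
Final vectors: VV[0]=[2, 3, 0, 0]; VV[1]=[0, 3, 0, 0]; VV[2]=[1, 0, 1, 0]; VV[3]=[0, 0, 0, 1]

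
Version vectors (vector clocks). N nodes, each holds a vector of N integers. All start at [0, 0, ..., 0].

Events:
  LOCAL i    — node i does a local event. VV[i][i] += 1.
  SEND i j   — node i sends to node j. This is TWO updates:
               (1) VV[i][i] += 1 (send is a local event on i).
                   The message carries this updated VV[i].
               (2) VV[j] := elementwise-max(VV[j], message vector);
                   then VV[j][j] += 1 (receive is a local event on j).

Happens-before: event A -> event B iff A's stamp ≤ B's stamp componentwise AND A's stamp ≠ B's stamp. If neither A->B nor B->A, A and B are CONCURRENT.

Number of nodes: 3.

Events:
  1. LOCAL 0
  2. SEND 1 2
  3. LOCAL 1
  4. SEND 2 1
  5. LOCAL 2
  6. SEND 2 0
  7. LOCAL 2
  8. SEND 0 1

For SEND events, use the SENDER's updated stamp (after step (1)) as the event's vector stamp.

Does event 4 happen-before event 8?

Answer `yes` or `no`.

Answer: yes

Derivation:
Initial: VV[0]=[0, 0, 0]
Initial: VV[1]=[0, 0, 0]
Initial: VV[2]=[0, 0, 0]
Event 1: LOCAL 0: VV[0][0]++ -> VV[0]=[1, 0, 0]
Event 2: SEND 1->2: VV[1][1]++ -> VV[1]=[0, 1, 0], msg_vec=[0, 1, 0]; VV[2]=max(VV[2],msg_vec) then VV[2][2]++ -> VV[2]=[0, 1, 1]
Event 3: LOCAL 1: VV[1][1]++ -> VV[1]=[0, 2, 0]
Event 4: SEND 2->1: VV[2][2]++ -> VV[2]=[0, 1, 2], msg_vec=[0, 1, 2]; VV[1]=max(VV[1],msg_vec) then VV[1][1]++ -> VV[1]=[0, 3, 2]
Event 5: LOCAL 2: VV[2][2]++ -> VV[2]=[0, 1, 3]
Event 6: SEND 2->0: VV[2][2]++ -> VV[2]=[0, 1, 4], msg_vec=[0, 1, 4]; VV[0]=max(VV[0],msg_vec) then VV[0][0]++ -> VV[0]=[2, 1, 4]
Event 7: LOCAL 2: VV[2][2]++ -> VV[2]=[0, 1, 5]
Event 8: SEND 0->1: VV[0][0]++ -> VV[0]=[3, 1, 4], msg_vec=[3, 1, 4]; VV[1]=max(VV[1],msg_vec) then VV[1][1]++ -> VV[1]=[3, 4, 4]
Event 4 stamp: [0, 1, 2]
Event 8 stamp: [3, 1, 4]
[0, 1, 2] <= [3, 1, 4]? True. Equal? False. Happens-before: True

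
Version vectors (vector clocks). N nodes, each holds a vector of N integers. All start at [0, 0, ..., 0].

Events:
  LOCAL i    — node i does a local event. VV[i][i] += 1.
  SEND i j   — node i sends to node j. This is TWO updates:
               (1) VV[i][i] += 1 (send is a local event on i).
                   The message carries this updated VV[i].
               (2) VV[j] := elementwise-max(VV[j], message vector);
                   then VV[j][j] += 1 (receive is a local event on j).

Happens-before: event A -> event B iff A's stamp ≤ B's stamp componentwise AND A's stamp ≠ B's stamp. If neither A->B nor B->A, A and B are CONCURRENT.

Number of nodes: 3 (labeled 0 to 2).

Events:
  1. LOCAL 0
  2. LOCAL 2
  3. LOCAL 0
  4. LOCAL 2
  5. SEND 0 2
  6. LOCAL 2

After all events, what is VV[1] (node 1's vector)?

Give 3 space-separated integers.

Answer: 0 0 0

Derivation:
Initial: VV[0]=[0, 0, 0]
Initial: VV[1]=[0, 0, 0]
Initial: VV[2]=[0, 0, 0]
Event 1: LOCAL 0: VV[0][0]++ -> VV[0]=[1, 0, 0]
Event 2: LOCAL 2: VV[2][2]++ -> VV[2]=[0, 0, 1]
Event 3: LOCAL 0: VV[0][0]++ -> VV[0]=[2, 0, 0]
Event 4: LOCAL 2: VV[2][2]++ -> VV[2]=[0, 0, 2]
Event 5: SEND 0->2: VV[0][0]++ -> VV[0]=[3, 0, 0], msg_vec=[3, 0, 0]; VV[2]=max(VV[2],msg_vec) then VV[2][2]++ -> VV[2]=[3, 0, 3]
Event 6: LOCAL 2: VV[2][2]++ -> VV[2]=[3, 0, 4]
Final vectors: VV[0]=[3, 0, 0]; VV[1]=[0, 0, 0]; VV[2]=[3, 0, 4]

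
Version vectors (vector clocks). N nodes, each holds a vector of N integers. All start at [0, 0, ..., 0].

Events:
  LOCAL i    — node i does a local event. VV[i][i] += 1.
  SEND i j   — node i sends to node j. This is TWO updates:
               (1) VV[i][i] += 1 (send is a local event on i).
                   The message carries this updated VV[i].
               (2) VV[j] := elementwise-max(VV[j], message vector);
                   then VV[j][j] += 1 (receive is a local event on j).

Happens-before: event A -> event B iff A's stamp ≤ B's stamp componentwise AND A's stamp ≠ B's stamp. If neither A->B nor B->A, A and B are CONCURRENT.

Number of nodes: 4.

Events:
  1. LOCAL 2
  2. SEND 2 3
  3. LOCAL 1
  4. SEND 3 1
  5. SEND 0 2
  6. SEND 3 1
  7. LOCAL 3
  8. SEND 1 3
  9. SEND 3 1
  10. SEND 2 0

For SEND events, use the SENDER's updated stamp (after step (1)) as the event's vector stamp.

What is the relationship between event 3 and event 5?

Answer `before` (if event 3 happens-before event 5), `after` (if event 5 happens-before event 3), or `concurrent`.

Initial: VV[0]=[0, 0, 0, 0]
Initial: VV[1]=[0, 0, 0, 0]
Initial: VV[2]=[0, 0, 0, 0]
Initial: VV[3]=[0, 0, 0, 0]
Event 1: LOCAL 2: VV[2][2]++ -> VV[2]=[0, 0, 1, 0]
Event 2: SEND 2->3: VV[2][2]++ -> VV[2]=[0, 0, 2, 0], msg_vec=[0, 0, 2, 0]; VV[3]=max(VV[3],msg_vec) then VV[3][3]++ -> VV[3]=[0, 0, 2, 1]
Event 3: LOCAL 1: VV[1][1]++ -> VV[1]=[0, 1, 0, 0]
Event 4: SEND 3->1: VV[3][3]++ -> VV[3]=[0, 0, 2, 2], msg_vec=[0, 0, 2, 2]; VV[1]=max(VV[1],msg_vec) then VV[1][1]++ -> VV[1]=[0, 2, 2, 2]
Event 5: SEND 0->2: VV[0][0]++ -> VV[0]=[1, 0, 0, 0], msg_vec=[1, 0, 0, 0]; VV[2]=max(VV[2],msg_vec) then VV[2][2]++ -> VV[2]=[1, 0, 3, 0]
Event 6: SEND 3->1: VV[3][3]++ -> VV[3]=[0, 0, 2, 3], msg_vec=[0, 0, 2, 3]; VV[1]=max(VV[1],msg_vec) then VV[1][1]++ -> VV[1]=[0, 3, 2, 3]
Event 7: LOCAL 3: VV[3][3]++ -> VV[3]=[0, 0, 2, 4]
Event 8: SEND 1->3: VV[1][1]++ -> VV[1]=[0, 4, 2, 3], msg_vec=[0, 4, 2, 3]; VV[3]=max(VV[3],msg_vec) then VV[3][3]++ -> VV[3]=[0, 4, 2, 5]
Event 9: SEND 3->1: VV[3][3]++ -> VV[3]=[0, 4, 2, 6], msg_vec=[0, 4, 2, 6]; VV[1]=max(VV[1],msg_vec) then VV[1][1]++ -> VV[1]=[0, 5, 2, 6]
Event 10: SEND 2->0: VV[2][2]++ -> VV[2]=[1, 0, 4, 0], msg_vec=[1, 0, 4, 0]; VV[0]=max(VV[0],msg_vec) then VV[0][0]++ -> VV[0]=[2, 0, 4, 0]
Event 3 stamp: [0, 1, 0, 0]
Event 5 stamp: [1, 0, 0, 0]
[0, 1, 0, 0] <= [1, 0, 0, 0]? False
[1, 0, 0, 0] <= [0, 1, 0, 0]? False
Relation: concurrent

Answer: concurrent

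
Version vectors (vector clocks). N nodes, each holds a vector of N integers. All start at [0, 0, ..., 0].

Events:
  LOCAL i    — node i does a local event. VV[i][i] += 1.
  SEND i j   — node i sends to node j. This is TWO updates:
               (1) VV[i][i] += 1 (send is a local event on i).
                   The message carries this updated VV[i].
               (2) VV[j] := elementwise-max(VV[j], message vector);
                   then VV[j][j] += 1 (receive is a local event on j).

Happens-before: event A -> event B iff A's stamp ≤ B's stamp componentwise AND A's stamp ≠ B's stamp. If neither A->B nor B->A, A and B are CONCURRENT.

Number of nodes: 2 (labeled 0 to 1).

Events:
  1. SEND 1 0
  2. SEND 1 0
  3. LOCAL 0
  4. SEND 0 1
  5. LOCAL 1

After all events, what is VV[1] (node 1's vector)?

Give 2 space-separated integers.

Initial: VV[0]=[0, 0]
Initial: VV[1]=[0, 0]
Event 1: SEND 1->0: VV[1][1]++ -> VV[1]=[0, 1], msg_vec=[0, 1]; VV[0]=max(VV[0],msg_vec) then VV[0][0]++ -> VV[0]=[1, 1]
Event 2: SEND 1->0: VV[1][1]++ -> VV[1]=[0, 2], msg_vec=[0, 2]; VV[0]=max(VV[0],msg_vec) then VV[0][0]++ -> VV[0]=[2, 2]
Event 3: LOCAL 0: VV[0][0]++ -> VV[0]=[3, 2]
Event 4: SEND 0->1: VV[0][0]++ -> VV[0]=[4, 2], msg_vec=[4, 2]; VV[1]=max(VV[1],msg_vec) then VV[1][1]++ -> VV[1]=[4, 3]
Event 5: LOCAL 1: VV[1][1]++ -> VV[1]=[4, 4]
Final vectors: VV[0]=[4, 2]; VV[1]=[4, 4]

Answer: 4 4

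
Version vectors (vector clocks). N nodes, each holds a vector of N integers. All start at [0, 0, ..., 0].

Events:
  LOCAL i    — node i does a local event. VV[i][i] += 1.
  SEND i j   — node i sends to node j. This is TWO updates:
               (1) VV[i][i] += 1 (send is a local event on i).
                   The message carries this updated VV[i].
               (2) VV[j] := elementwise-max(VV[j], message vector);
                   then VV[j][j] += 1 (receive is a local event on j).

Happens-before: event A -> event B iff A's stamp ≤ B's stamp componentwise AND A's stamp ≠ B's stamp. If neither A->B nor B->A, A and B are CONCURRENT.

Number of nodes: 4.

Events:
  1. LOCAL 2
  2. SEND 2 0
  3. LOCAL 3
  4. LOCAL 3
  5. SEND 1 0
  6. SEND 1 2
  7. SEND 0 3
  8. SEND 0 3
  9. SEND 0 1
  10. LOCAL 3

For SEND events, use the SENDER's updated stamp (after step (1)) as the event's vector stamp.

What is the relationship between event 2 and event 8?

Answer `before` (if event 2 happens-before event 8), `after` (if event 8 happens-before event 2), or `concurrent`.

Initial: VV[0]=[0, 0, 0, 0]
Initial: VV[1]=[0, 0, 0, 0]
Initial: VV[2]=[0, 0, 0, 0]
Initial: VV[3]=[0, 0, 0, 0]
Event 1: LOCAL 2: VV[2][2]++ -> VV[2]=[0, 0, 1, 0]
Event 2: SEND 2->0: VV[2][2]++ -> VV[2]=[0, 0, 2, 0], msg_vec=[0, 0, 2, 0]; VV[0]=max(VV[0],msg_vec) then VV[0][0]++ -> VV[0]=[1, 0, 2, 0]
Event 3: LOCAL 3: VV[3][3]++ -> VV[3]=[0, 0, 0, 1]
Event 4: LOCAL 3: VV[3][3]++ -> VV[3]=[0, 0, 0, 2]
Event 5: SEND 1->0: VV[1][1]++ -> VV[1]=[0, 1, 0, 0], msg_vec=[0, 1, 0, 0]; VV[0]=max(VV[0],msg_vec) then VV[0][0]++ -> VV[0]=[2, 1, 2, 0]
Event 6: SEND 1->2: VV[1][1]++ -> VV[1]=[0, 2, 0, 0], msg_vec=[0, 2, 0, 0]; VV[2]=max(VV[2],msg_vec) then VV[2][2]++ -> VV[2]=[0, 2, 3, 0]
Event 7: SEND 0->3: VV[0][0]++ -> VV[0]=[3, 1, 2, 0], msg_vec=[3, 1, 2, 0]; VV[3]=max(VV[3],msg_vec) then VV[3][3]++ -> VV[3]=[3, 1, 2, 3]
Event 8: SEND 0->3: VV[0][0]++ -> VV[0]=[4, 1, 2, 0], msg_vec=[4, 1, 2, 0]; VV[3]=max(VV[3],msg_vec) then VV[3][3]++ -> VV[3]=[4, 1, 2, 4]
Event 9: SEND 0->1: VV[0][0]++ -> VV[0]=[5, 1, 2, 0], msg_vec=[5, 1, 2, 0]; VV[1]=max(VV[1],msg_vec) then VV[1][1]++ -> VV[1]=[5, 3, 2, 0]
Event 10: LOCAL 3: VV[3][3]++ -> VV[3]=[4, 1, 2, 5]
Event 2 stamp: [0, 0, 2, 0]
Event 8 stamp: [4, 1, 2, 0]
[0, 0, 2, 0] <= [4, 1, 2, 0]? True
[4, 1, 2, 0] <= [0, 0, 2, 0]? False
Relation: before

Answer: before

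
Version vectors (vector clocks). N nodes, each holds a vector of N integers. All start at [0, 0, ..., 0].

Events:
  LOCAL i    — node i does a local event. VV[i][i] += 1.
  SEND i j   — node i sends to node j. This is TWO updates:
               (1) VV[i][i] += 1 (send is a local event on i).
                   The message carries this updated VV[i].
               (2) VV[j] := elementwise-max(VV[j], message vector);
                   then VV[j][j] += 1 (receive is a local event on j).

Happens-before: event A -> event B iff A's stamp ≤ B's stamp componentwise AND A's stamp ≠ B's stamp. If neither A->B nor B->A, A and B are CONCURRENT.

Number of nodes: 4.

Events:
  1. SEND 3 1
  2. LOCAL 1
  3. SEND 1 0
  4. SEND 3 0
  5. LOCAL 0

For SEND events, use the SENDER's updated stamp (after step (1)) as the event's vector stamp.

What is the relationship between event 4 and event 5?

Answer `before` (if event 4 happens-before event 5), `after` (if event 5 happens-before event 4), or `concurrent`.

Answer: before

Derivation:
Initial: VV[0]=[0, 0, 0, 0]
Initial: VV[1]=[0, 0, 0, 0]
Initial: VV[2]=[0, 0, 0, 0]
Initial: VV[3]=[0, 0, 0, 0]
Event 1: SEND 3->1: VV[3][3]++ -> VV[3]=[0, 0, 0, 1], msg_vec=[0, 0, 0, 1]; VV[1]=max(VV[1],msg_vec) then VV[1][1]++ -> VV[1]=[0, 1, 0, 1]
Event 2: LOCAL 1: VV[1][1]++ -> VV[1]=[0, 2, 0, 1]
Event 3: SEND 1->0: VV[1][1]++ -> VV[1]=[0, 3, 0, 1], msg_vec=[0, 3, 0, 1]; VV[0]=max(VV[0],msg_vec) then VV[0][0]++ -> VV[0]=[1, 3, 0, 1]
Event 4: SEND 3->0: VV[3][3]++ -> VV[3]=[0, 0, 0, 2], msg_vec=[0, 0, 0, 2]; VV[0]=max(VV[0],msg_vec) then VV[0][0]++ -> VV[0]=[2, 3, 0, 2]
Event 5: LOCAL 0: VV[0][0]++ -> VV[0]=[3, 3, 0, 2]
Event 4 stamp: [0, 0, 0, 2]
Event 5 stamp: [3, 3, 0, 2]
[0, 0, 0, 2] <= [3, 3, 0, 2]? True
[3, 3, 0, 2] <= [0, 0, 0, 2]? False
Relation: before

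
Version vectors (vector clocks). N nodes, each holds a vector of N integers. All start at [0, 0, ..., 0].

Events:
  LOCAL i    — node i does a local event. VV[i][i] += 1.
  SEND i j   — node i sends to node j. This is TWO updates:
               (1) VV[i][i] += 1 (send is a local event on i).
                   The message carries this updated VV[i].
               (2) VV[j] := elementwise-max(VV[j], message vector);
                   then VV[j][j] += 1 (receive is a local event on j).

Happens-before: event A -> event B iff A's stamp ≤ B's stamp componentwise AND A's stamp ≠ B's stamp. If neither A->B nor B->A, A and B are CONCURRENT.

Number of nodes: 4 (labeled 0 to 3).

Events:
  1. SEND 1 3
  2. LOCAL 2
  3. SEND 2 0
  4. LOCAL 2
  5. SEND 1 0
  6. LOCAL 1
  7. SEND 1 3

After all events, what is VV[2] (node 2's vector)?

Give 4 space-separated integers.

Answer: 0 0 3 0

Derivation:
Initial: VV[0]=[0, 0, 0, 0]
Initial: VV[1]=[0, 0, 0, 0]
Initial: VV[2]=[0, 0, 0, 0]
Initial: VV[3]=[0, 0, 0, 0]
Event 1: SEND 1->3: VV[1][1]++ -> VV[1]=[0, 1, 0, 0], msg_vec=[0, 1, 0, 0]; VV[3]=max(VV[3],msg_vec) then VV[3][3]++ -> VV[3]=[0, 1, 0, 1]
Event 2: LOCAL 2: VV[2][2]++ -> VV[2]=[0, 0, 1, 0]
Event 3: SEND 2->0: VV[2][2]++ -> VV[2]=[0, 0, 2, 0], msg_vec=[0, 0, 2, 0]; VV[0]=max(VV[0],msg_vec) then VV[0][0]++ -> VV[0]=[1, 0, 2, 0]
Event 4: LOCAL 2: VV[2][2]++ -> VV[2]=[0, 0, 3, 0]
Event 5: SEND 1->0: VV[1][1]++ -> VV[1]=[0, 2, 0, 0], msg_vec=[0, 2, 0, 0]; VV[0]=max(VV[0],msg_vec) then VV[0][0]++ -> VV[0]=[2, 2, 2, 0]
Event 6: LOCAL 1: VV[1][1]++ -> VV[1]=[0, 3, 0, 0]
Event 7: SEND 1->3: VV[1][1]++ -> VV[1]=[0, 4, 0, 0], msg_vec=[0, 4, 0, 0]; VV[3]=max(VV[3],msg_vec) then VV[3][3]++ -> VV[3]=[0, 4, 0, 2]
Final vectors: VV[0]=[2, 2, 2, 0]; VV[1]=[0, 4, 0, 0]; VV[2]=[0, 0, 3, 0]; VV[3]=[0, 4, 0, 2]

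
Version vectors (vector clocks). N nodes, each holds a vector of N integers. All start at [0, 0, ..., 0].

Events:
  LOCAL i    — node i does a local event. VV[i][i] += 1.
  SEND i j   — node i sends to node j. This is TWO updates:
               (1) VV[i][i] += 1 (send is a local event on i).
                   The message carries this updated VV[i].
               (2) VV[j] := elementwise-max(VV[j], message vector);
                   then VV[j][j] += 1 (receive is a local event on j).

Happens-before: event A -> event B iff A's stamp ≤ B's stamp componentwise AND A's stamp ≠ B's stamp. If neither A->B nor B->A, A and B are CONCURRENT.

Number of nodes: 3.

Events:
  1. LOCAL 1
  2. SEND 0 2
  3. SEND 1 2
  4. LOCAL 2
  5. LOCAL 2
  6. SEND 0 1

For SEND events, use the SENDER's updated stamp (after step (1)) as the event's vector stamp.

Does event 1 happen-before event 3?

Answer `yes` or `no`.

Initial: VV[0]=[0, 0, 0]
Initial: VV[1]=[0, 0, 0]
Initial: VV[2]=[0, 0, 0]
Event 1: LOCAL 1: VV[1][1]++ -> VV[1]=[0, 1, 0]
Event 2: SEND 0->2: VV[0][0]++ -> VV[0]=[1, 0, 0], msg_vec=[1, 0, 0]; VV[2]=max(VV[2],msg_vec) then VV[2][2]++ -> VV[2]=[1, 0, 1]
Event 3: SEND 1->2: VV[1][1]++ -> VV[1]=[0, 2, 0], msg_vec=[0, 2, 0]; VV[2]=max(VV[2],msg_vec) then VV[2][2]++ -> VV[2]=[1, 2, 2]
Event 4: LOCAL 2: VV[2][2]++ -> VV[2]=[1, 2, 3]
Event 5: LOCAL 2: VV[2][2]++ -> VV[2]=[1, 2, 4]
Event 6: SEND 0->1: VV[0][0]++ -> VV[0]=[2, 0, 0], msg_vec=[2, 0, 0]; VV[1]=max(VV[1],msg_vec) then VV[1][1]++ -> VV[1]=[2, 3, 0]
Event 1 stamp: [0, 1, 0]
Event 3 stamp: [0, 2, 0]
[0, 1, 0] <= [0, 2, 0]? True. Equal? False. Happens-before: True

Answer: yes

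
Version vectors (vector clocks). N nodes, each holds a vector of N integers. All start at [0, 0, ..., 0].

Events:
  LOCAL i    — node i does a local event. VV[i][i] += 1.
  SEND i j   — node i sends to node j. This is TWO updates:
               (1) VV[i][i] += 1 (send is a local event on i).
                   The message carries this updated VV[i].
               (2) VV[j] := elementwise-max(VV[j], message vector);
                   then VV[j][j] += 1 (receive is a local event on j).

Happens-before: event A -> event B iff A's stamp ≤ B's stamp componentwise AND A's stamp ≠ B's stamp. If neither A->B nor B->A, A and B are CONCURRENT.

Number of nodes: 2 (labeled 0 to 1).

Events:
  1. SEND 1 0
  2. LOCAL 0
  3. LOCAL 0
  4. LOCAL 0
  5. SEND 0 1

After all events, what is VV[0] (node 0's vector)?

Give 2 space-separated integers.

Initial: VV[0]=[0, 0]
Initial: VV[1]=[0, 0]
Event 1: SEND 1->0: VV[1][1]++ -> VV[1]=[0, 1], msg_vec=[0, 1]; VV[0]=max(VV[0],msg_vec) then VV[0][0]++ -> VV[0]=[1, 1]
Event 2: LOCAL 0: VV[0][0]++ -> VV[0]=[2, 1]
Event 3: LOCAL 0: VV[0][0]++ -> VV[0]=[3, 1]
Event 4: LOCAL 0: VV[0][0]++ -> VV[0]=[4, 1]
Event 5: SEND 0->1: VV[0][0]++ -> VV[0]=[5, 1], msg_vec=[5, 1]; VV[1]=max(VV[1],msg_vec) then VV[1][1]++ -> VV[1]=[5, 2]
Final vectors: VV[0]=[5, 1]; VV[1]=[5, 2]

Answer: 5 1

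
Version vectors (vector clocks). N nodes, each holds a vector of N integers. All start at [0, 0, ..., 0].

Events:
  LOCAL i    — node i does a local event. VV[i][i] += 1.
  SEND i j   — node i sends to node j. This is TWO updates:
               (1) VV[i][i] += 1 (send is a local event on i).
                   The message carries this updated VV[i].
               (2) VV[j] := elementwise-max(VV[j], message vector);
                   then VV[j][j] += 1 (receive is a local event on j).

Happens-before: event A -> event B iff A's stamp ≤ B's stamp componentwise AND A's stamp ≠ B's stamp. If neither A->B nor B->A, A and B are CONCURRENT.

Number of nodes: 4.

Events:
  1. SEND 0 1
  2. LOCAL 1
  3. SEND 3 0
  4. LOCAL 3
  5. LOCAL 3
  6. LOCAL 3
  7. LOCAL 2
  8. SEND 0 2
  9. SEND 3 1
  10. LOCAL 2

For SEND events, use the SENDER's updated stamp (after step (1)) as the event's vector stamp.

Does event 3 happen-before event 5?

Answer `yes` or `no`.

Initial: VV[0]=[0, 0, 0, 0]
Initial: VV[1]=[0, 0, 0, 0]
Initial: VV[2]=[0, 0, 0, 0]
Initial: VV[3]=[0, 0, 0, 0]
Event 1: SEND 0->1: VV[0][0]++ -> VV[0]=[1, 0, 0, 0], msg_vec=[1, 0, 0, 0]; VV[1]=max(VV[1],msg_vec) then VV[1][1]++ -> VV[1]=[1, 1, 0, 0]
Event 2: LOCAL 1: VV[1][1]++ -> VV[1]=[1, 2, 0, 0]
Event 3: SEND 3->0: VV[3][3]++ -> VV[3]=[0, 0, 0, 1], msg_vec=[0, 0, 0, 1]; VV[0]=max(VV[0],msg_vec) then VV[0][0]++ -> VV[0]=[2, 0, 0, 1]
Event 4: LOCAL 3: VV[3][3]++ -> VV[3]=[0, 0, 0, 2]
Event 5: LOCAL 3: VV[3][3]++ -> VV[3]=[0, 0, 0, 3]
Event 6: LOCAL 3: VV[3][3]++ -> VV[3]=[0, 0, 0, 4]
Event 7: LOCAL 2: VV[2][2]++ -> VV[2]=[0, 0, 1, 0]
Event 8: SEND 0->2: VV[0][0]++ -> VV[0]=[3, 0, 0, 1], msg_vec=[3, 0, 0, 1]; VV[2]=max(VV[2],msg_vec) then VV[2][2]++ -> VV[2]=[3, 0, 2, 1]
Event 9: SEND 3->1: VV[3][3]++ -> VV[3]=[0, 0, 0, 5], msg_vec=[0, 0, 0, 5]; VV[1]=max(VV[1],msg_vec) then VV[1][1]++ -> VV[1]=[1, 3, 0, 5]
Event 10: LOCAL 2: VV[2][2]++ -> VV[2]=[3, 0, 3, 1]
Event 3 stamp: [0, 0, 0, 1]
Event 5 stamp: [0, 0, 0, 3]
[0, 0, 0, 1] <= [0, 0, 0, 3]? True. Equal? False. Happens-before: True

Answer: yes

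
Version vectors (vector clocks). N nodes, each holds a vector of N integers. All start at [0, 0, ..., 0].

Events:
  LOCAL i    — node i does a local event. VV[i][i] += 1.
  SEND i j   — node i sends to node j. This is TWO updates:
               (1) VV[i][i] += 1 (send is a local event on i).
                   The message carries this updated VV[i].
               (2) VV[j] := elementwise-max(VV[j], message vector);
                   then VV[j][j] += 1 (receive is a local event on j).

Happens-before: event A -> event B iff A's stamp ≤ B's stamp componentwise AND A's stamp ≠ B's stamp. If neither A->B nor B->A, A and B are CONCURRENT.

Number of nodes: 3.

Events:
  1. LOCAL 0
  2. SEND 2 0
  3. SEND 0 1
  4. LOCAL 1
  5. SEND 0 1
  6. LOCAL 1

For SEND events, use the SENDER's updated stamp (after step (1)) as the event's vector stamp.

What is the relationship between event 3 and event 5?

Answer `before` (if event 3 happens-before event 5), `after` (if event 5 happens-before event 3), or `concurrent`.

Initial: VV[0]=[0, 0, 0]
Initial: VV[1]=[0, 0, 0]
Initial: VV[2]=[0, 0, 0]
Event 1: LOCAL 0: VV[0][0]++ -> VV[0]=[1, 0, 0]
Event 2: SEND 2->0: VV[2][2]++ -> VV[2]=[0, 0, 1], msg_vec=[0, 0, 1]; VV[0]=max(VV[0],msg_vec) then VV[0][0]++ -> VV[0]=[2, 0, 1]
Event 3: SEND 0->1: VV[0][0]++ -> VV[0]=[3, 0, 1], msg_vec=[3, 0, 1]; VV[1]=max(VV[1],msg_vec) then VV[1][1]++ -> VV[1]=[3, 1, 1]
Event 4: LOCAL 1: VV[1][1]++ -> VV[1]=[3, 2, 1]
Event 5: SEND 0->1: VV[0][0]++ -> VV[0]=[4, 0, 1], msg_vec=[4, 0, 1]; VV[1]=max(VV[1],msg_vec) then VV[1][1]++ -> VV[1]=[4, 3, 1]
Event 6: LOCAL 1: VV[1][1]++ -> VV[1]=[4, 4, 1]
Event 3 stamp: [3, 0, 1]
Event 5 stamp: [4, 0, 1]
[3, 0, 1] <= [4, 0, 1]? True
[4, 0, 1] <= [3, 0, 1]? False
Relation: before

Answer: before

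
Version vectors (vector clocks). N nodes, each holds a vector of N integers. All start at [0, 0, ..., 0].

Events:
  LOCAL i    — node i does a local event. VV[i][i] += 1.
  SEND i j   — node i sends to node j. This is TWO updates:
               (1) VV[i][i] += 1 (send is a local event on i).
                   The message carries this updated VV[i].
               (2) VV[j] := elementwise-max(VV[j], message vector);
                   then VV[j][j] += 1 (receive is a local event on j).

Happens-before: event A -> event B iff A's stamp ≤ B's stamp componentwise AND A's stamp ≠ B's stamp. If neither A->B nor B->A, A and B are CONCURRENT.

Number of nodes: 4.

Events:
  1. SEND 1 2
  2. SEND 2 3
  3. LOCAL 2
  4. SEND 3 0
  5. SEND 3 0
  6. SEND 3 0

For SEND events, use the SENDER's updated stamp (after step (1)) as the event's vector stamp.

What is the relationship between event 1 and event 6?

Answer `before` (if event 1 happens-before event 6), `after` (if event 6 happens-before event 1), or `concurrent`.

Answer: before

Derivation:
Initial: VV[0]=[0, 0, 0, 0]
Initial: VV[1]=[0, 0, 0, 0]
Initial: VV[2]=[0, 0, 0, 0]
Initial: VV[3]=[0, 0, 0, 0]
Event 1: SEND 1->2: VV[1][1]++ -> VV[1]=[0, 1, 0, 0], msg_vec=[0, 1, 0, 0]; VV[2]=max(VV[2],msg_vec) then VV[2][2]++ -> VV[2]=[0, 1, 1, 0]
Event 2: SEND 2->3: VV[2][2]++ -> VV[2]=[0, 1, 2, 0], msg_vec=[0, 1, 2, 0]; VV[3]=max(VV[3],msg_vec) then VV[3][3]++ -> VV[3]=[0, 1, 2, 1]
Event 3: LOCAL 2: VV[2][2]++ -> VV[2]=[0, 1, 3, 0]
Event 4: SEND 3->0: VV[3][3]++ -> VV[3]=[0, 1, 2, 2], msg_vec=[0, 1, 2, 2]; VV[0]=max(VV[0],msg_vec) then VV[0][0]++ -> VV[0]=[1, 1, 2, 2]
Event 5: SEND 3->0: VV[3][3]++ -> VV[3]=[0, 1, 2, 3], msg_vec=[0, 1, 2, 3]; VV[0]=max(VV[0],msg_vec) then VV[0][0]++ -> VV[0]=[2, 1, 2, 3]
Event 6: SEND 3->0: VV[3][3]++ -> VV[3]=[0, 1, 2, 4], msg_vec=[0, 1, 2, 4]; VV[0]=max(VV[0],msg_vec) then VV[0][0]++ -> VV[0]=[3, 1, 2, 4]
Event 1 stamp: [0, 1, 0, 0]
Event 6 stamp: [0, 1, 2, 4]
[0, 1, 0, 0] <= [0, 1, 2, 4]? True
[0, 1, 2, 4] <= [0, 1, 0, 0]? False
Relation: before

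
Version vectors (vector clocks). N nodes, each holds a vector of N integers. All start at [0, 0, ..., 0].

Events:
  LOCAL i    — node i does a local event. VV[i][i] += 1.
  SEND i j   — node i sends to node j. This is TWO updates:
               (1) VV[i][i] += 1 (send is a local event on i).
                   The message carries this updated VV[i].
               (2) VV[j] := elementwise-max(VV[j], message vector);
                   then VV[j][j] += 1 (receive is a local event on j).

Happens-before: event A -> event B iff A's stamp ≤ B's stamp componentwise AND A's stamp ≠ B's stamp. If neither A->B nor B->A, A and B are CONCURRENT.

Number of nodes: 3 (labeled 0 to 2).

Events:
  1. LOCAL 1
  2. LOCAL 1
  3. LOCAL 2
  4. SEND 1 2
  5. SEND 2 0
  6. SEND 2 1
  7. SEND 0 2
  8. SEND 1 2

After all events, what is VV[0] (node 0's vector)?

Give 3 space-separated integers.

Initial: VV[0]=[0, 0, 0]
Initial: VV[1]=[0, 0, 0]
Initial: VV[2]=[0, 0, 0]
Event 1: LOCAL 1: VV[1][1]++ -> VV[1]=[0, 1, 0]
Event 2: LOCAL 1: VV[1][1]++ -> VV[1]=[0, 2, 0]
Event 3: LOCAL 2: VV[2][2]++ -> VV[2]=[0, 0, 1]
Event 4: SEND 1->2: VV[1][1]++ -> VV[1]=[0, 3, 0], msg_vec=[0, 3, 0]; VV[2]=max(VV[2],msg_vec) then VV[2][2]++ -> VV[2]=[0, 3, 2]
Event 5: SEND 2->0: VV[2][2]++ -> VV[2]=[0, 3, 3], msg_vec=[0, 3, 3]; VV[0]=max(VV[0],msg_vec) then VV[0][0]++ -> VV[0]=[1, 3, 3]
Event 6: SEND 2->1: VV[2][2]++ -> VV[2]=[0, 3, 4], msg_vec=[0, 3, 4]; VV[1]=max(VV[1],msg_vec) then VV[1][1]++ -> VV[1]=[0, 4, 4]
Event 7: SEND 0->2: VV[0][0]++ -> VV[0]=[2, 3, 3], msg_vec=[2, 3, 3]; VV[2]=max(VV[2],msg_vec) then VV[2][2]++ -> VV[2]=[2, 3, 5]
Event 8: SEND 1->2: VV[1][1]++ -> VV[1]=[0, 5, 4], msg_vec=[0, 5, 4]; VV[2]=max(VV[2],msg_vec) then VV[2][2]++ -> VV[2]=[2, 5, 6]
Final vectors: VV[0]=[2, 3, 3]; VV[1]=[0, 5, 4]; VV[2]=[2, 5, 6]

Answer: 2 3 3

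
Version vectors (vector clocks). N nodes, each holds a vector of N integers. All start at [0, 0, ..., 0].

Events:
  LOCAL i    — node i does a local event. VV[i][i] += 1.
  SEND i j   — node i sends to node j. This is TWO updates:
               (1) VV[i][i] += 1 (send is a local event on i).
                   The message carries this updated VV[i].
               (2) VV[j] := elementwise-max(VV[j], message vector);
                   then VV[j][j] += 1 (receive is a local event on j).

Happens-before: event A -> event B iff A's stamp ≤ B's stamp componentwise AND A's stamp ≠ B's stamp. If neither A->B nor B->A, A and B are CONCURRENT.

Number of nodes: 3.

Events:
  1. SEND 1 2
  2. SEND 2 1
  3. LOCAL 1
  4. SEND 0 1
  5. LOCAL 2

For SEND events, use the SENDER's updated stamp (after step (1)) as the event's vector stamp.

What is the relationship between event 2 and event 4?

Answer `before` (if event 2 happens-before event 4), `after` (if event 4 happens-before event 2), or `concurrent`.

Answer: concurrent

Derivation:
Initial: VV[0]=[0, 0, 0]
Initial: VV[1]=[0, 0, 0]
Initial: VV[2]=[0, 0, 0]
Event 1: SEND 1->2: VV[1][1]++ -> VV[1]=[0, 1, 0], msg_vec=[0, 1, 0]; VV[2]=max(VV[2],msg_vec) then VV[2][2]++ -> VV[2]=[0, 1, 1]
Event 2: SEND 2->1: VV[2][2]++ -> VV[2]=[0, 1, 2], msg_vec=[0, 1, 2]; VV[1]=max(VV[1],msg_vec) then VV[1][1]++ -> VV[1]=[0, 2, 2]
Event 3: LOCAL 1: VV[1][1]++ -> VV[1]=[0, 3, 2]
Event 4: SEND 0->1: VV[0][0]++ -> VV[0]=[1, 0, 0], msg_vec=[1, 0, 0]; VV[1]=max(VV[1],msg_vec) then VV[1][1]++ -> VV[1]=[1, 4, 2]
Event 5: LOCAL 2: VV[2][2]++ -> VV[2]=[0, 1, 3]
Event 2 stamp: [0, 1, 2]
Event 4 stamp: [1, 0, 0]
[0, 1, 2] <= [1, 0, 0]? False
[1, 0, 0] <= [0, 1, 2]? False
Relation: concurrent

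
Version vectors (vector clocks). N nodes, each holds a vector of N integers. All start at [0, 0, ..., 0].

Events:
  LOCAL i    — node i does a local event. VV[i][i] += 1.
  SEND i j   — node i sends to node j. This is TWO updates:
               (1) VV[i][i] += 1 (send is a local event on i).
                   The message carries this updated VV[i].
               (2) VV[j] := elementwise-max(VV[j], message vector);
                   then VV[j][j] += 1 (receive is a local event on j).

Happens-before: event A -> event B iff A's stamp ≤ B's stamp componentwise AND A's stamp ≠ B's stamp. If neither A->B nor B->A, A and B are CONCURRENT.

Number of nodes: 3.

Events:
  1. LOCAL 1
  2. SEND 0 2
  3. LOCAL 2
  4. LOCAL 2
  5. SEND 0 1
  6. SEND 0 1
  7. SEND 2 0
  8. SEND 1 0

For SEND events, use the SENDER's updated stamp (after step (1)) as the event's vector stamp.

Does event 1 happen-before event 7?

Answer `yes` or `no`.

Initial: VV[0]=[0, 0, 0]
Initial: VV[1]=[0, 0, 0]
Initial: VV[2]=[0, 0, 0]
Event 1: LOCAL 1: VV[1][1]++ -> VV[1]=[0, 1, 0]
Event 2: SEND 0->2: VV[0][0]++ -> VV[0]=[1, 0, 0], msg_vec=[1, 0, 0]; VV[2]=max(VV[2],msg_vec) then VV[2][2]++ -> VV[2]=[1, 0, 1]
Event 3: LOCAL 2: VV[2][2]++ -> VV[2]=[1, 0, 2]
Event 4: LOCAL 2: VV[2][2]++ -> VV[2]=[1, 0, 3]
Event 5: SEND 0->1: VV[0][0]++ -> VV[0]=[2, 0, 0], msg_vec=[2, 0, 0]; VV[1]=max(VV[1],msg_vec) then VV[1][1]++ -> VV[1]=[2, 2, 0]
Event 6: SEND 0->1: VV[0][0]++ -> VV[0]=[3, 0, 0], msg_vec=[3, 0, 0]; VV[1]=max(VV[1],msg_vec) then VV[1][1]++ -> VV[1]=[3, 3, 0]
Event 7: SEND 2->0: VV[2][2]++ -> VV[2]=[1, 0, 4], msg_vec=[1, 0, 4]; VV[0]=max(VV[0],msg_vec) then VV[0][0]++ -> VV[0]=[4, 0, 4]
Event 8: SEND 1->0: VV[1][1]++ -> VV[1]=[3, 4, 0], msg_vec=[3, 4, 0]; VV[0]=max(VV[0],msg_vec) then VV[0][0]++ -> VV[0]=[5, 4, 4]
Event 1 stamp: [0, 1, 0]
Event 7 stamp: [1, 0, 4]
[0, 1, 0] <= [1, 0, 4]? False. Equal? False. Happens-before: False

Answer: no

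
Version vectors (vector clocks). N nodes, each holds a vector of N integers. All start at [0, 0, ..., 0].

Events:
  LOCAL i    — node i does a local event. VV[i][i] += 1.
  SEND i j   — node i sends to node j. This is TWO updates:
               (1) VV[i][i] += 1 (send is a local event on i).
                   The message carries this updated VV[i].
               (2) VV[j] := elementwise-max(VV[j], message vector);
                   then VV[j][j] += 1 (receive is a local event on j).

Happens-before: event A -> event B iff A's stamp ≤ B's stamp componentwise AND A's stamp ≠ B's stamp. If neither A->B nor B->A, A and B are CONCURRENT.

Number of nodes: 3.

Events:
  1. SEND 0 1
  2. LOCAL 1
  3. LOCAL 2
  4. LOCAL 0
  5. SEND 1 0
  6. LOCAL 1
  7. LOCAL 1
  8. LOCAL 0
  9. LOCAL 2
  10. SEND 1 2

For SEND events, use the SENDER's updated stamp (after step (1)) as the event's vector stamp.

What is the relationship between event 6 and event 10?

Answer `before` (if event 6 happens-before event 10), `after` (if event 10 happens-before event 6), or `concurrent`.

Answer: before

Derivation:
Initial: VV[0]=[0, 0, 0]
Initial: VV[1]=[0, 0, 0]
Initial: VV[2]=[0, 0, 0]
Event 1: SEND 0->1: VV[0][0]++ -> VV[0]=[1, 0, 0], msg_vec=[1, 0, 0]; VV[1]=max(VV[1],msg_vec) then VV[1][1]++ -> VV[1]=[1, 1, 0]
Event 2: LOCAL 1: VV[1][1]++ -> VV[1]=[1, 2, 0]
Event 3: LOCAL 2: VV[2][2]++ -> VV[2]=[0, 0, 1]
Event 4: LOCAL 0: VV[0][0]++ -> VV[0]=[2, 0, 0]
Event 5: SEND 1->0: VV[1][1]++ -> VV[1]=[1, 3, 0], msg_vec=[1, 3, 0]; VV[0]=max(VV[0],msg_vec) then VV[0][0]++ -> VV[0]=[3, 3, 0]
Event 6: LOCAL 1: VV[1][1]++ -> VV[1]=[1, 4, 0]
Event 7: LOCAL 1: VV[1][1]++ -> VV[1]=[1, 5, 0]
Event 8: LOCAL 0: VV[0][0]++ -> VV[0]=[4, 3, 0]
Event 9: LOCAL 2: VV[2][2]++ -> VV[2]=[0, 0, 2]
Event 10: SEND 1->2: VV[1][1]++ -> VV[1]=[1, 6, 0], msg_vec=[1, 6, 0]; VV[2]=max(VV[2],msg_vec) then VV[2][2]++ -> VV[2]=[1, 6, 3]
Event 6 stamp: [1, 4, 0]
Event 10 stamp: [1, 6, 0]
[1, 4, 0] <= [1, 6, 0]? True
[1, 6, 0] <= [1, 4, 0]? False
Relation: before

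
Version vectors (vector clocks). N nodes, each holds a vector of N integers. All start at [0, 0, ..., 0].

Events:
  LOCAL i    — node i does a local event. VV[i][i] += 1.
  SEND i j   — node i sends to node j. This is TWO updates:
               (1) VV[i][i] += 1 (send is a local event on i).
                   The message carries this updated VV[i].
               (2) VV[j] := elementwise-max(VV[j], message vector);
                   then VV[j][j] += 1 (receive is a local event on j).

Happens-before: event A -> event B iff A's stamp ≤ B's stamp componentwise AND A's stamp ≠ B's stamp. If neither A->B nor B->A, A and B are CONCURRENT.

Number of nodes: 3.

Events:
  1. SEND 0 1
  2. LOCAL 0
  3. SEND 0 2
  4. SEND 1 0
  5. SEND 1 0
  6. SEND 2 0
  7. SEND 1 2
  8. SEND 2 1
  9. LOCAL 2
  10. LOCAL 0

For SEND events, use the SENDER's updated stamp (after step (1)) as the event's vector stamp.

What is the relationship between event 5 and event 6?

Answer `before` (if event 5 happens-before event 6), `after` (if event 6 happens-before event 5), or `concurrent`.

Initial: VV[0]=[0, 0, 0]
Initial: VV[1]=[0, 0, 0]
Initial: VV[2]=[0, 0, 0]
Event 1: SEND 0->1: VV[0][0]++ -> VV[0]=[1, 0, 0], msg_vec=[1, 0, 0]; VV[1]=max(VV[1],msg_vec) then VV[1][1]++ -> VV[1]=[1, 1, 0]
Event 2: LOCAL 0: VV[0][0]++ -> VV[0]=[2, 0, 0]
Event 3: SEND 0->2: VV[0][0]++ -> VV[0]=[3, 0, 0], msg_vec=[3, 0, 0]; VV[2]=max(VV[2],msg_vec) then VV[2][2]++ -> VV[2]=[3, 0, 1]
Event 4: SEND 1->0: VV[1][1]++ -> VV[1]=[1, 2, 0], msg_vec=[1, 2, 0]; VV[0]=max(VV[0],msg_vec) then VV[0][0]++ -> VV[0]=[4, 2, 0]
Event 5: SEND 1->0: VV[1][1]++ -> VV[1]=[1, 3, 0], msg_vec=[1, 3, 0]; VV[0]=max(VV[0],msg_vec) then VV[0][0]++ -> VV[0]=[5, 3, 0]
Event 6: SEND 2->0: VV[2][2]++ -> VV[2]=[3, 0, 2], msg_vec=[3, 0, 2]; VV[0]=max(VV[0],msg_vec) then VV[0][0]++ -> VV[0]=[6, 3, 2]
Event 7: SEND 1->2: VV[1][1]++ -> VV[1]=[1, 4, 0], msg_vec=[1, 4, 0]; VV[2]=max(VV[2],msg_vec) then VV[2][2]++ -> VV[2]=[3, 4, 3]
Event 8: SEND 2->1: VV[2][2]++ -> VV[2]=[3, 4, 4], msg_vec=[3, 4, 4]; VV[1]=max(VV[1],msg_vec) then VV[1][1]++ -> VV[1]=[3, 5, 4]
Event 9: LOCAL 2: VV[2][2]++ -> VV[2]=[3, 4, 5]
Event 10: LOCAL 0: VV[0][0]++ -> VV[0]=[7, 3, 2]
Event 5 stamp: [1, 3, 0]
Event 6 stamp: [3, 0, 2]
[1, 3, 0] <= [3, 0, 2]? False
[3, 0, 2] <= [1, 3, 0]? False
Relation: concurrent

Answer: concurrent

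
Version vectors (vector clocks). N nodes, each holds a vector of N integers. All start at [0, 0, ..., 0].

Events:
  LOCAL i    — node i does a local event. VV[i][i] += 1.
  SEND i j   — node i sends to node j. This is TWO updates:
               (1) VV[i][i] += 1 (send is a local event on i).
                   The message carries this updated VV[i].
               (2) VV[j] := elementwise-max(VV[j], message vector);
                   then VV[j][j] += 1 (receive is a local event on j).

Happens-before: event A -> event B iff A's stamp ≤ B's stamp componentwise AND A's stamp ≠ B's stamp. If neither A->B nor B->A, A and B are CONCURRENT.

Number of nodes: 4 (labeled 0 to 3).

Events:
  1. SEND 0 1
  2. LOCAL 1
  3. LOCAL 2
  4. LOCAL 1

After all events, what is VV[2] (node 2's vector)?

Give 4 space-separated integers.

Answer: 0 0 1 0

Derivation:
Initial: VV[0]=[0, 0, 0, 0]
Initial: VV[1]=[0, 0, 0, 0]
Initial: VV[2]=[0, 0, 0, 0]
Initial: VV[3]=[0, 0, 0, 0]
Event 1: SEND 0->1: VV[0][0]++ -> VV[0]=[1, 0, 0, 0], msg_vec=[1, 0, 0, 0]; VV[1]=max(VV[1],msg_vec) then VV[1][1]++ -> VV[1]=[1, 1, 0, 0]
Event 2: LOCAL 1: VV[1][1]++ -> VV[1]=[1, 2, 0, 0]
Event 3: LOCAL 2: VV[2][2]++ -> VV[2]=[0, 0, 1, 0]
Event 4: LOCAL 1: VV[1][1]++ -> VV[1]=[1, 3, 0, 0]
Final vectors: VV[0]=[1, 0, 0, 0]; VV[1]=[1, 3, 0, 0]; VV[2]=[0, 0, 1, 0]; VV[3]=[0, 0, 0, 0]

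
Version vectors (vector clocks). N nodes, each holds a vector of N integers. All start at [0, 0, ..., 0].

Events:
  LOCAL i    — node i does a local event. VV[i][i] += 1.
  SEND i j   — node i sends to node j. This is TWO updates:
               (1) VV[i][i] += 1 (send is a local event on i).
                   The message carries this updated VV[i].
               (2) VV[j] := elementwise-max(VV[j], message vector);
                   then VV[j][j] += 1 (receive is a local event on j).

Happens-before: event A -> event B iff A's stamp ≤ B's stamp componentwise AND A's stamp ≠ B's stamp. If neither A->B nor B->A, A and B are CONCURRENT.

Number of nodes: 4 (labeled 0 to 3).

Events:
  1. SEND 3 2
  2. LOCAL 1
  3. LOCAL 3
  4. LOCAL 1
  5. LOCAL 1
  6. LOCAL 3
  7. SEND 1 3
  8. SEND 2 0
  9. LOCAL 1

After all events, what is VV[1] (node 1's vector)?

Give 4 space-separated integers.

Initial: VV[0]=[0, 0, 0, 0]
Initial: VV[1]=[0, 0, 0, 0]
Initial: VV[2]=[0, 0, 0, 0]
Initial: VV[3]=[0, 0, 0, 0]
Event 1: SEND 3->2: VV[3][3]++ -> VV[3]=[0, 0, 0, 1], msg_vec=[0, 0, 0, 1]; VV[2]=max(VV[2],msg_vec) then VV[2][2]++ -> VV[2]=[0, 0, 1, 1]
Event 2: LOCAL 1: VV[1][1]++ -> VV[1]=[0, 1, 0, 0]
Event 3: LOCAL 3: VV[3][3]++ -> VV[3]=[0, 0, 0, 2]
Event 4: LOCAL 1: VV[1][1]++ -> VV[1]=[0, 2, 0, 0]
Event 5: LOCAL 1: VV[1][1]++ -> VV[1]=[0, 3, 0, 0]
Event 6: LOCAL 3: VV[3][3]++ -> VV[3]=[0, 0, 0, 3]
Event 7: SEND 1->3: VV[1][1]++ -> VV[1]=[0, 4, 0, 0], msg_vec=[0, 4, 0, 0]; VV[3]=max(VV[3],msg_vec) then VV[3][3]++ -> VV[3]=[0, 4, 0, 4]
Event 8: SEND 2->0: VV[2][2]++ -> VV[2]=[0, 0, 2, 1], msg_vec=[0, 0, 2, 1]; VV[0]=max(VV[0],msg_vec) then VV[0][0]++ -> VV[0]=[1, 0, 2, 1]
Event 9: LOCAL 1: VV[1][1]++ -> VV[1]=[0, 5, 0, 0]
Final vectors: VV[0]=[1, 0, 2, 1]; VV[1]=[0, 5, 0, 0]; VV[2]=[0, 0, 2, 1]; VV[3]=[0, 4, 0, 4]

Answer: 0 5 0 0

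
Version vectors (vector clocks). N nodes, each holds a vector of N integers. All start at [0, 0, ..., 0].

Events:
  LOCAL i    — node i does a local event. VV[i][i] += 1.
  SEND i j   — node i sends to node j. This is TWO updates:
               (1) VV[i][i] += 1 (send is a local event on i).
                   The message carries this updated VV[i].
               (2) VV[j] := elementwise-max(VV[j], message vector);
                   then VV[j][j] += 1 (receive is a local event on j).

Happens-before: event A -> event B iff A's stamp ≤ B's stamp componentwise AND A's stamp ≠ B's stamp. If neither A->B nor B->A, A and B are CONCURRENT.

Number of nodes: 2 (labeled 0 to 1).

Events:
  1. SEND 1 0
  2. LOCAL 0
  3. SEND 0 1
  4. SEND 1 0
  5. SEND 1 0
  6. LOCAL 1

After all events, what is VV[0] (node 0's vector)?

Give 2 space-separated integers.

Initial: VV[0]=[0, 0]
Initial: VV[1]=[0, 0]
Event 1: SEND 1->0: VV[1][1]++ -> VV[1]=[0, 1], msg_vec=[0, 1]; VV[0]=max(VV[0],msg_vec) then VV[0][0]++ -> VV[0]=[1, 1]
Event 2: LOCAL 0: VV[0][0]++ -> VV[0]=[2, 1]
Event 3: SEND 0->1: VV[0][0]++ -> VV[0]=[3, 1], msg_vec=[3, 1]; VV[1]=max(VV[1],msg_vec) then VV[1][1]++ -> VV[1]=[3, 2]
Event 4: SEND 1->0: VV[1][1]++ -> VV[1]=[3, 3], msg_vec=[3, 3]; VV[0]=max(VV[0],msg_vec) then VV[0][0]++ -> VV[0]=[4, 3]
Event 5: SEND 1->0: VV[1][1]++ -> VV[1]=[3, 4], msg_vec=[3, 4]; VV[0]=max(VV[0],msg_vec) then VV[0][0]++ -> VV[0]=[5, 4]
Event 6: LOCAL 1: VV[1][1]++ -> VV[1]=[3, 5]
Final vectors: VV[0]=[5, 4]; VV[1]=[3, 5]

Answer: 5 4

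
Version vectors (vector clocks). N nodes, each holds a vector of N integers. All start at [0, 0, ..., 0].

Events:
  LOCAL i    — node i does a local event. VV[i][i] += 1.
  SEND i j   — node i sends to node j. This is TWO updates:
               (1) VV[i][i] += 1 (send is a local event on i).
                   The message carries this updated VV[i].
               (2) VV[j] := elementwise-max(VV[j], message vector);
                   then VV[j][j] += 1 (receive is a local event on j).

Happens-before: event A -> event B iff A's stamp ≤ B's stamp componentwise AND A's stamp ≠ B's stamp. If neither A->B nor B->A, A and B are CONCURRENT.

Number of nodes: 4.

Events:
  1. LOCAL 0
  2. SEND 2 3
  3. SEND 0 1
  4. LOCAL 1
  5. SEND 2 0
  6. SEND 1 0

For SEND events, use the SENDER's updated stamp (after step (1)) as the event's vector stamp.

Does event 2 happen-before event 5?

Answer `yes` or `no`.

Answer: yes

Derivation:
Initial: VV[0]=[0, 0, 0, 0]
Initial: VV[1]=[0, 0, 0, 0]
Initial: VV[2]=[0, 0, 0, 0]
Initial: VV[3]=[0, 0, 0, 0]
Event 1: LOCAL 0: VV[0][0]++ -> VV[0]=[1, 0, 0, 0]
Event 2: SEND 2->3: VV[2][2]++ -> VV[2]=[0, 0, 1, 0], msg_vec=[0, 0, 1, 0]; VV[3]=max(VV[3],msg_vec) then VV[3][3]++ -> VV[3]=[0, 0, 1, 1]
Event 3: SEND 0->1: VV[0][0]++ -> VV[0]=[2, 0, 0, 0], msg_vec=[2, 0, 0, 0]; VV[1]=max(VV[1],msg_vec) then VV[1][1]++ -> VV[1]=[2, 1, 0, 0]
Event 4: LOCAL 1: VV[1][1]++ -> VV[1]=[2, 2, 0, 0]
Event 5: SEND 2->0: VV[2][2]++ -> VV[2]=[0, 0, 2, 0], msg_vec=[0, 0, 2, 0]; VV[0]=max(VV[0],msg_vec) then VV[0][0]++ -> VV[0]=[3, 0, 2, 0]
Event 6: SEND 1->0: VV[1][1]++ -> VV[1]=[2, 3, 0, 0], msg_vec=[2, 3, 0, 0]; VV[0]=max(VV[0],msg_vec) then VV[0][0]++ -> VV[0]=[4, 3, 2, 0]
Event 2 stamp: [0, 0, 1, 0]
Event 5 stamp: [0, 0, 2, 0]
[0, 0, 1, 0] <= [0, 0, 2, 0]? True. Equal? False. Happens-before: True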